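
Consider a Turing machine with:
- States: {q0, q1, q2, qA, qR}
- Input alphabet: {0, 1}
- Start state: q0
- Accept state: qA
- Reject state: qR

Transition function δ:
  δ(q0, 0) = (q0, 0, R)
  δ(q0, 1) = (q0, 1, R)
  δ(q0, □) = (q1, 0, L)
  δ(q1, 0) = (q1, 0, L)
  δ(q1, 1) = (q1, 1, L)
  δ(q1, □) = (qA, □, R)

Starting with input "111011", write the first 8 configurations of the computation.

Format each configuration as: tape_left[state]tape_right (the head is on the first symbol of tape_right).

Transitions applied:
Step 1: δ(q0, 1) = (q0, 1, R)
Step 2: δ(q0, 1) = (q0, 1, R)
Step 3: δ(q0, 1) = (q0, 1, R)
Step 4: δ(q0, 0) = (q0, 0, R)
Step 5: δ(q0, 1) = (q0, 1, R)
Step 6: δ(q0, 1) = (q0, 1, R)
Step 7: δ(q0, □) = (q1, 0, L)

The first 8 configurations are:
[q0]111011 ⊢ 1[q0]11011 ⊢ 11[q0]1011 ⊢ 111[q0]011 ⊢ 1110[q0]11 ⊢ 11101[q0]1 ⊢ 111011[q0]□ ⊢ 11101[q1]10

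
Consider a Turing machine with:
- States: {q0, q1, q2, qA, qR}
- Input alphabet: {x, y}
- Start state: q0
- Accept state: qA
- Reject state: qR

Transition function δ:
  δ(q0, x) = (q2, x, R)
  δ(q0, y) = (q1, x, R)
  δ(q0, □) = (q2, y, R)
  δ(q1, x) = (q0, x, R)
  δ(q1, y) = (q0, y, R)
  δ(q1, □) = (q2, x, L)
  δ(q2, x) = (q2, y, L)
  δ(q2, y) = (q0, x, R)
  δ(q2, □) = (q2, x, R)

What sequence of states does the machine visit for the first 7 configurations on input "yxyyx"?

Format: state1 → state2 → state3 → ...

Execution trace:
Initial: [q0]yxyyx
Step 1: δ(q0, y) = (q1, x, R) → x[q1]xyyx
Step 2: δ(q1, x) = (q0, x, R) → xx[q0]yyx
Step 3: δ(q0, y) = (q1, x, R) → xxx[q1]yx
Step 4: δ(q1, y) = (q0, y, R) → xxxy[q0]x
Step 5: δ(q0, x) = (q2, x, R) → xxxyx[q2]□
Step 6: δ(q2, □) = (q2, x, R) → xxxyxx[q2]□

State sequence: q0 → q1 → q0 → q1 → q0 → q2 → q2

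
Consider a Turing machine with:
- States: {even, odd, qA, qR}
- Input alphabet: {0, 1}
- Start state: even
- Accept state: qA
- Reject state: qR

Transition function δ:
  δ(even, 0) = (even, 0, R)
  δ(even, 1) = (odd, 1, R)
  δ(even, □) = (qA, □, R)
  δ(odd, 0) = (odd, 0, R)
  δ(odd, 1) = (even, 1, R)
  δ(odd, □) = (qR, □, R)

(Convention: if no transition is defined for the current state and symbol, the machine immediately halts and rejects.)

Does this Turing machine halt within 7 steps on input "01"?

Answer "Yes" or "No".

Execution trace:
Initial: [even]01
Step 1: δ(even, 0) = (even, 0, R) → 0[even]1
Step 2: δ(even, 1) = (odd, 1, R) → 01[odd]□
Step 3: δ(odd, □) = (qR, □, R) → 01□[qR]□

The machine reaches the reject state qR and halts.
The machine halted after 3 steps (within the 7-step bound).

Answer: Yes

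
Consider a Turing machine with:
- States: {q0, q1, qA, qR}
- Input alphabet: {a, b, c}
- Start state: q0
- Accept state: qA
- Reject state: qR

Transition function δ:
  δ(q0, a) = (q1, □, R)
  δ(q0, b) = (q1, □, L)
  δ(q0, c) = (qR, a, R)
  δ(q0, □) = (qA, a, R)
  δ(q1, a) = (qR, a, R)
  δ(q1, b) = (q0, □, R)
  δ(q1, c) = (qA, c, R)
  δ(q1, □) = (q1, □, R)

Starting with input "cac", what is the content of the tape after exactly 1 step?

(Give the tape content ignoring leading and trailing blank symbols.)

Execution trace:
Initial: [q0]cac
Step 1: δ(q0, c) = (qR, a, R) → a[qR]ac

The machine reaches the reject state qR and halts.

After 1 step, the tape (ignoring leading/trailing blanks) is: aac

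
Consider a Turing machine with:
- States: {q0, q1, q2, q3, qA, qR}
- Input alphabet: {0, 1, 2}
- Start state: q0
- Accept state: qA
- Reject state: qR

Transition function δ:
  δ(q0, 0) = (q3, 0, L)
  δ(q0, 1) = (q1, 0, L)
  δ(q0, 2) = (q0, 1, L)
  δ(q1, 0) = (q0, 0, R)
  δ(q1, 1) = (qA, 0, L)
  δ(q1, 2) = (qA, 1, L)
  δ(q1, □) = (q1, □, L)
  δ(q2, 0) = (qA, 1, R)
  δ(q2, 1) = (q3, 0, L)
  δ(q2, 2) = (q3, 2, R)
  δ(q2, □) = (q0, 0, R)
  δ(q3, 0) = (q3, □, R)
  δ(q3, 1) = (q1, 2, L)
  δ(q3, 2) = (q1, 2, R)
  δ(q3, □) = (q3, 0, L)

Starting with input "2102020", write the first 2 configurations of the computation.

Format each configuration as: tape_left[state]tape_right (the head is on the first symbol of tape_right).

Transitions applied:
Step 1: δ(q0, 2) = (q0, 1, L)

The first 2 configurations are:
[q0]2102020 ⊢ [q0]□1102020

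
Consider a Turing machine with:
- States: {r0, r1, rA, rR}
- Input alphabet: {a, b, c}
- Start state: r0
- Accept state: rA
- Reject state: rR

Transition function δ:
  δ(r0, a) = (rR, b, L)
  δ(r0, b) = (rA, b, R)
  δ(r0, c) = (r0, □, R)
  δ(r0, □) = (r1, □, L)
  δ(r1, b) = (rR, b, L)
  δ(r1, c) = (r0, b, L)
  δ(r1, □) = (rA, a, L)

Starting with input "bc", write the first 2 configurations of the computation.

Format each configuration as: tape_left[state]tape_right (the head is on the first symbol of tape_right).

Transitions applied:
Step 1: δ(r0, b) = (rA, b, R)

The first 2 configurations are:
[r0]bc ⊢ b[rA]c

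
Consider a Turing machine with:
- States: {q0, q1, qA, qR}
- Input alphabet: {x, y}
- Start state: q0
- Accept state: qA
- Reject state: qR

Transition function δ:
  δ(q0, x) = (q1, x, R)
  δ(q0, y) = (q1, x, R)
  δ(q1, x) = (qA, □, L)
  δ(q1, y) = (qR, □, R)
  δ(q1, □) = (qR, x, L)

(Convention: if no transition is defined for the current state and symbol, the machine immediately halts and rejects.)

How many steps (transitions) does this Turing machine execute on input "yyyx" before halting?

Execution trace:
Initial: [q0]yyyx
Step 1: δ(q0, y) = (q1, x, R) → x[q1]yyx
Step 2: δ(q1, y) = (qR, □, R) → x□[qR]yx

The machine reaches the reject state qR and halts.

The machine executed 2 steps before halting.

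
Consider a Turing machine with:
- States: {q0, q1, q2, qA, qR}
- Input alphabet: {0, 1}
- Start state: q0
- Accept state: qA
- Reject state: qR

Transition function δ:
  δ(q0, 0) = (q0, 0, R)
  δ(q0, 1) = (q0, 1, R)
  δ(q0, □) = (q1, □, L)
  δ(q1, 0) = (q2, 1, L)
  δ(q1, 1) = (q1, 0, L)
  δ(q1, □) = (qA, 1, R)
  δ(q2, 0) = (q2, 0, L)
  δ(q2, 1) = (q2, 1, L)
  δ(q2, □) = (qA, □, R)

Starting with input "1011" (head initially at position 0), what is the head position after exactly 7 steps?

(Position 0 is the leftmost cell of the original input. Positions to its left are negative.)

Execution trace (head position shown):
Step 0: [q0]1011  (head at position 0)
Step 1: move right → 1[q0]011  (head at position 1)
Step 2: move right → 10[q0]11  (head at position 2)
Step 3: move right → 101[q0]1  (head at position 3)
Step 4: move right → 1011[q0]□  (head at position 4)
Step 5: move left → 101[q1]1□  (head at position 3)
Step 6: move left → 10[q1]10□  (head at position 2)
Step 7: move left → 1[q1]000□  (head at position 1)

After 7 steps, the head is at position 1.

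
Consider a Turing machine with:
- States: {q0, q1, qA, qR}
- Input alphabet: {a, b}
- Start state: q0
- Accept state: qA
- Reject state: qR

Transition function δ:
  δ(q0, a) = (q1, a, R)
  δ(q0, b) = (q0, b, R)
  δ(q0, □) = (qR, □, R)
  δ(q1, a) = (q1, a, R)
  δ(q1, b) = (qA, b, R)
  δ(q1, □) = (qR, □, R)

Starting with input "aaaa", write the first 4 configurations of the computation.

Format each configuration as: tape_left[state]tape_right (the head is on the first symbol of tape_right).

Transitions applied:
Step 1: δ(q0, a) = (q1, a, R)
Step 2: δ(q1, a) = (q1, a, R)
Step 3: δ(q1, a) = (q1, a, R)

The first 4 configurations are:
[q0]aaaa ⊢ a[q1]aaa ⊢ aa[q1]aa ⊢ aaa[q1]a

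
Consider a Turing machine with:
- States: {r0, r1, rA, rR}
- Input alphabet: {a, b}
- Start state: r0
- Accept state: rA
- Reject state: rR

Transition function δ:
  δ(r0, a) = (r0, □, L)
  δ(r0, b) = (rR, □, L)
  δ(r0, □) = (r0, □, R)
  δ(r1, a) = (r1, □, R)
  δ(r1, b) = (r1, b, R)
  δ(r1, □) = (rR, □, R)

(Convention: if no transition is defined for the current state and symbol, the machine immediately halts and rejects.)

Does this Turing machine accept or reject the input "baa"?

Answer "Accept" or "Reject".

Execution trace:
Initial: [r0]baa
Step 1: δ(r0, b) = (rR, □, L) → [rR]□□aa

The machine reaches the reject state rR and halts.

Answer: Reject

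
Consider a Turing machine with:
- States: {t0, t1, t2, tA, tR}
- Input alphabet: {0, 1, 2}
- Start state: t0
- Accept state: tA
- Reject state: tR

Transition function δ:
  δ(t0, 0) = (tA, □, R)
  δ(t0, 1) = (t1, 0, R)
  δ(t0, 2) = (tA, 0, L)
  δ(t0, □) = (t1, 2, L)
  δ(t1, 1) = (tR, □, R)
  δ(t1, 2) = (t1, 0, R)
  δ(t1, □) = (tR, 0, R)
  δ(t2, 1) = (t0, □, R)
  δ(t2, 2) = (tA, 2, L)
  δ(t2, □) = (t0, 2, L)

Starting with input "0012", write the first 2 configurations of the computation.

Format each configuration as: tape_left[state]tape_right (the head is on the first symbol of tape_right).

Transitions applied:
Step 1: δ(t0, 0) = (tA, □, R)

The first 2 configurations are:
[t0]0012 ⊢ □[tA]012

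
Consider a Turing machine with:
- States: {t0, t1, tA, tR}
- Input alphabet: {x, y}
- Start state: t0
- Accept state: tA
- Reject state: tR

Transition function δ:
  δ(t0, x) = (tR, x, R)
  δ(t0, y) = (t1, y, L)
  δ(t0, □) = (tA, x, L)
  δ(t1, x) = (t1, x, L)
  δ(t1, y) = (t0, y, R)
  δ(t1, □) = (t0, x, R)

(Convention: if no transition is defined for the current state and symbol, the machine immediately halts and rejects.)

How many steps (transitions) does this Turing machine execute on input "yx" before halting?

Execution trace:
Initial: [t0]yx
Step 1: δ(t0, y) = (t1, y, L) → [t1]□yx
Step 2: δ(t1, □) = (t0, x, R) → x[t0]yx
Step 3: δ(t0, y) = (t1, y, L) → [t1]xyx
Step 4: δ(t1, x) = (t1, x, L) → [t1]□xyx
Step 5: δ(t1, □) = (t0, x, R) → x[t0]xyx
Step 6: δ(t0, x) = (tR, x, R) → xx[tR]yx

The machine reaches the reject state tR and halts.

The machine executed 6 steps before halting.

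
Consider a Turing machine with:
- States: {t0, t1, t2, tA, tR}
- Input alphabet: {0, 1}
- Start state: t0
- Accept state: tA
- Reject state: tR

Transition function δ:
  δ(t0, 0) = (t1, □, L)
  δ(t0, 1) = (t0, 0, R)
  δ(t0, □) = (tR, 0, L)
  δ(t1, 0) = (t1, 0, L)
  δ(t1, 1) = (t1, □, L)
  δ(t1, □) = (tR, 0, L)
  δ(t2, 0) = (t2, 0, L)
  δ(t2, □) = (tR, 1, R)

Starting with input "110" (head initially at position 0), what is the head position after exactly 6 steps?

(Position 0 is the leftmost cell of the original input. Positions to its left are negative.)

Execution trace (head position shown):
Step 0: [t0]110  (head at position 0)
Step 1: move right → 0[t0]10  (head at position 1)
Step 2: move right → 00[t0]0  (head at position 2)
Step 3: move left → 0[t1]0□  (head at position 1)
Step 4: move left → [t1]00□  (head at position 0)
Step 5: move left → [t1]□00□  (head at position -1)
Step 6: move left → [tR]□000□  (head at position -2)

After 6 steps, the head is at position -2.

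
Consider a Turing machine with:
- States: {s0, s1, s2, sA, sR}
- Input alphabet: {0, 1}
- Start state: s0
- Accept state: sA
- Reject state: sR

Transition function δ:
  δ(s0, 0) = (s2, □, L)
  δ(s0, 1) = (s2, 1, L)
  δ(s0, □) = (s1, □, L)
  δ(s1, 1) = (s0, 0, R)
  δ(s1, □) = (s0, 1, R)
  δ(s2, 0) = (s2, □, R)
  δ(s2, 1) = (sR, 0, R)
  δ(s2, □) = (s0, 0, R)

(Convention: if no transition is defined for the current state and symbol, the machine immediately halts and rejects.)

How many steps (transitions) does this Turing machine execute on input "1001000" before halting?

Execution trace:
Initial: [s0]1001000
Step 1: δ(s0, 1) = (s2, 1, L) → [s2]□1001000
Step 2: δ(s2, □) = (s0, 0, R) → 0[s0]1001000
Step 3: δ(s0, 1) = (s2, 1, L) → [s2]01001000
Step 4: δ(s2, 0) = (s2, □, R) → □[s2]1001000
Step 5: δ(s2, 1) = (sR, 0, R) → □0[sR]001000

The machine reaches the reject state sR and halts.

The machine executed 5 steps before halting.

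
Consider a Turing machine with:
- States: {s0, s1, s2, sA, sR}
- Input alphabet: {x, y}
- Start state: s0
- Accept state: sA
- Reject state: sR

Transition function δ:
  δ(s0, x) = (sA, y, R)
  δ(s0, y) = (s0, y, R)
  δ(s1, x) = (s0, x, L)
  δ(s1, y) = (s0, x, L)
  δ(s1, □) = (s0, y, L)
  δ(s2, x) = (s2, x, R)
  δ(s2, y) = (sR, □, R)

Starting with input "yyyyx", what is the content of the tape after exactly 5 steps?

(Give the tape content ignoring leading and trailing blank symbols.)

Execution trace:
Initial: [s0]yyyyx
Step 1: δ(s0, y) = (s0, y, R) → y[s0]yyyx
Step 2: δ(s0, y) = (s0, y, R) → yy[s0]yyx
Step 3: δ(s0, y) = (s0, y, R) → yyy[s0]yx
Step 4: δ(s0, y) = (s0, y, R) → yyyy[s0]x
Step 5: δ(s0, x) = (sA, y, R) → yyyyy[sA]□

The machine reaches the accept state sA and halts.

After 5 steps, the tape (ignoring leading/trailing blanks) is: yyyyy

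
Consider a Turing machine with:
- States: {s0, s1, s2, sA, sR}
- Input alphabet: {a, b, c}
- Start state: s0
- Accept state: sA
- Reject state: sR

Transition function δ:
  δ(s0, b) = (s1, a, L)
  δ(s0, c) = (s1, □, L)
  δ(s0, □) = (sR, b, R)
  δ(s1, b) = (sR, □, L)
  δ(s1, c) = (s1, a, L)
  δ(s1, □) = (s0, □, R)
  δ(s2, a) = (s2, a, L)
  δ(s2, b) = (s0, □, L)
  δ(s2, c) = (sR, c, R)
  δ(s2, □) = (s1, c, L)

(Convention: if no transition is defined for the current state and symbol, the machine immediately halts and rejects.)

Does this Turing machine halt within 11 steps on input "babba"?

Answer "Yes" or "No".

Execution trace:
Initial: [s0]babba
Step 1: δ(s0, b) = (s1, a, L) → [s1]□aabba
Step 2: δ(s1, □) = (s0, □, R) → □[s0]aabba

No transition is defined for δ(s0, a). By convention the machine halts and rejects.
The machine halted after 2 steps (within the 11-step bound).

Answer: Yes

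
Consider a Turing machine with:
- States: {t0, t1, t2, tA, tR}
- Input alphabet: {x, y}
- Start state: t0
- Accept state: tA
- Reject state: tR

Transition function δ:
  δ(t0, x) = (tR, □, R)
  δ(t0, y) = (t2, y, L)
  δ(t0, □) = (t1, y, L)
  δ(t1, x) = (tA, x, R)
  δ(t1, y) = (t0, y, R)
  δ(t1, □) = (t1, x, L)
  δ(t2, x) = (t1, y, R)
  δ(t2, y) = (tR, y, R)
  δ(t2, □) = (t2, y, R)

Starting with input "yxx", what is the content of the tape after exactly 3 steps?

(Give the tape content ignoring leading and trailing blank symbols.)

Execution trace:
Initial: [t0]yxx
Step 1: δ(t0, y) = (t2, y, L) → [t2]□yxx
Step 2: δ(t2, □) = (t2, y, R) → y[t2]yxx
Step 3: δ(t2, y) = (tR, y, R) → yy[tR]xx

The machine reaches the reject state tR and halts.

After 3 steps, the tape (ignoring leading/trailing blanks) is: yyxx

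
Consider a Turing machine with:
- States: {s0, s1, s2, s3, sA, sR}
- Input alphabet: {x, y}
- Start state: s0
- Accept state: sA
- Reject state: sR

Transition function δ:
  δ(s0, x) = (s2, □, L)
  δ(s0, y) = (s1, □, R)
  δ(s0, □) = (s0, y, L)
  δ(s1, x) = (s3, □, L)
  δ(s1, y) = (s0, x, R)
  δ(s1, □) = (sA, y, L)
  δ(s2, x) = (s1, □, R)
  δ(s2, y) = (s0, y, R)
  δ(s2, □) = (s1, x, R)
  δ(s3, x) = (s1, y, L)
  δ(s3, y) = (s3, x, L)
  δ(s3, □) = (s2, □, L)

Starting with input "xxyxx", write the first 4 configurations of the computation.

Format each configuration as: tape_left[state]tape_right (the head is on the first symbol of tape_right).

Transitions applied:
Step 1: δ(s0, x) = (s2, □, L)
Step 2: δ(s2, □) = (s1, x, R)
Step 3: δ(s1, □) = (sA, y, L)

The first 4 configurations are:
[s0]xxyxx ⊢ [s2]□□xyxx ⊢ x[s1]□xyxx ⊢ [sA]xyxyxx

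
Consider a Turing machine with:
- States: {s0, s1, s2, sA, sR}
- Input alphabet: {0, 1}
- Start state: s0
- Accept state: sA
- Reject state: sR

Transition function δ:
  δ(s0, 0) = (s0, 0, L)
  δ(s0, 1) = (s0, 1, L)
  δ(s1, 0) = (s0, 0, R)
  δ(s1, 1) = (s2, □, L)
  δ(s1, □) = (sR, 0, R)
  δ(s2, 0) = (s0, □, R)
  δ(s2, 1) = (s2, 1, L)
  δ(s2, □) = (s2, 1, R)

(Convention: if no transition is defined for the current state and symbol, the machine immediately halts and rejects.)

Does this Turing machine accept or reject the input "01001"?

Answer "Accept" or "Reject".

Execution trace:
Initial: [s0]01001
Step 1: δ(s0, 0) = (s0, 0, L) → [s0]□01001

No transition is defined for δ(s0, □). By convention the machine halts and rejects.

Answer: Reject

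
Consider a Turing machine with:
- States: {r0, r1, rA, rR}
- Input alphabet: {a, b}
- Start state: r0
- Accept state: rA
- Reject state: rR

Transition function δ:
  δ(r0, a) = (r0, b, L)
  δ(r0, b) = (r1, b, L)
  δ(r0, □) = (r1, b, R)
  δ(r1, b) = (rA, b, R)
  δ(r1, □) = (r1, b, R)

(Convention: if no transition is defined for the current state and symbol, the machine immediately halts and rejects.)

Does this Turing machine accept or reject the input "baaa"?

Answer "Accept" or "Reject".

Execution trace:
Initial: [r0]baaa
Step 1: δ(r0, b) = (r1, b, L) → [r1]□baaa
Step 2: δ(r1, □) = (r1, b, R) → b[r1]baaa
Step 3: δ(r1, b) = (rA, b, R) → bb[rA]aaa

The machine reaches the accept state rA and halts.

Answer: Accept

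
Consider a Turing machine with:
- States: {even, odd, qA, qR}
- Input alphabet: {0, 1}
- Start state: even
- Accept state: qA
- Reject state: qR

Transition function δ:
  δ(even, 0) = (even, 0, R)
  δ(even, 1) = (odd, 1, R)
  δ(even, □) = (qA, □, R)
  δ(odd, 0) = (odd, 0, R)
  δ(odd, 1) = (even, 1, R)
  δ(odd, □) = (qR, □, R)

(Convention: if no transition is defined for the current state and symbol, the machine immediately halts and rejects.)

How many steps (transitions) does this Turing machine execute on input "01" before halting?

Execution trace:
Initial: [even]01
Step 1: δ(even, 0) = (even, 0, R) → 0[even]1
Step 2: δ(even, 1) = (odd, 1, R) → 01[odd]□
Step 3: δ(odd, □) = (qR, □, R) → 01□[qR]□

The machine reaches the reject state qR and halts.

The machine executed 3 steps before halting.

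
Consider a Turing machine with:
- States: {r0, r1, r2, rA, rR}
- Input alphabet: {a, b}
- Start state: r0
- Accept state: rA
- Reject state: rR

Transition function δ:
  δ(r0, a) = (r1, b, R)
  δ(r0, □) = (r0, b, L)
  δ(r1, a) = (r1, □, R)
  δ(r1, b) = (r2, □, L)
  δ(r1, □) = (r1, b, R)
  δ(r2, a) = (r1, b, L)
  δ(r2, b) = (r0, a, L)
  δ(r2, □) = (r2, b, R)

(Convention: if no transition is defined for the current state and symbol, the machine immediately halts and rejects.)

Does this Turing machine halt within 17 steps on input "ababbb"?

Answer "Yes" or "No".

Execution trace:
Initial: [r0]ababbb
Step 1: δ(r0, a) = (r1, b, R) → b[r1]babbb
Step 2: δ(r1, b) = (r2, □, L) → [r2]b□abbb
Step 3: δ(r2, b) = (r0, a, L) → [r0]□a□abbb
Step 4: δ(r0, □) = (r0, b, L) → [r0]□ba□abbb
Step 5: δ(r0, □) = (r0, b, L) → [r0]□bba□abbb
Step 6: δ(r0, □) = (r0, b, L) → [r0]□bbba□abbb
Step 7: δ(r0, □) = (r0, b, L) → [r0]□bbbba□abbb
Step 8: δ(r0, □) = (r0, b, L) → [r0]□bbbbba□abbb
Step 9: δ(r0, □) = (r0, b, L) → [r0]□bbbbbba□abbb
Step 10: δ(r0, □) = (r0, b, L) → [r0]□bbbbbbba□abbb
Step 11: δ(r0, □) = (r0, b, L) → [r0]□bbbbbbbba□abbb
Step 12: δ(r0, □) = (r0, b, L) → [r0]□bbbbbbbbba□abbb
Step 13: δ(r0, □) = (r0, b, L) → [r0]□bbbbbbbbbba□abbb
Step 14: δ(r0, □) = (r0, b, L) → [r0]□bbbbbbbbbbba□abbb
Step 15: δ(r0, □) = (r0, b, L) → [r0]□bbbbbbbbbbbba□abbb
Step 16: δ(r0, □) = (r0, b, L) → [r0]□bbbbbbbbbbbbba□abbb
Step 17: δ(r0, □) = (r0, b, L) → [r0]□bbbbbbbbbbbbbba□abbb

The machine has not reached a halting state after 17 steps.
The machine did not halt within the 17-step bound.

Answer: No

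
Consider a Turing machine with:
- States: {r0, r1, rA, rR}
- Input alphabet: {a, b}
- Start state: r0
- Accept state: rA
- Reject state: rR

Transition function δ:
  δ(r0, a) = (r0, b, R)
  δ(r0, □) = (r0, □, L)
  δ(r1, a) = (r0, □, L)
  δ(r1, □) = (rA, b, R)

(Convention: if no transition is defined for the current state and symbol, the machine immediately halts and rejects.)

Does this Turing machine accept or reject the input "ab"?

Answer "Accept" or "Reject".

Execution trace:
Initial: [r0]ab
Step 1: δ(r0, a) = (r0, b, R) → b[r0]b

No transition is defined for δ(r0, b). By convention the machine halts and rejects.

Answer: Reject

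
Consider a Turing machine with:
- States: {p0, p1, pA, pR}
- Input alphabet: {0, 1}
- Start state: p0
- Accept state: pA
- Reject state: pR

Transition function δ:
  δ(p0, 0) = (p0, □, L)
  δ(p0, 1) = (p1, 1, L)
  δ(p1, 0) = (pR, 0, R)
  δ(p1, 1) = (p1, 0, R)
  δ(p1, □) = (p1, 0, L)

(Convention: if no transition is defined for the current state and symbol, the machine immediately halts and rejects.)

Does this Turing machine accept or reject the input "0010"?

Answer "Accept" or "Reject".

Execution trace:
Initial: [p0]0010
Step 1: δ(p0, 0) = (p0, □, L) → [p0]□□010

No transition is defined for δ(p0, □). By convention the machine halts and rejects.

Answer: Reject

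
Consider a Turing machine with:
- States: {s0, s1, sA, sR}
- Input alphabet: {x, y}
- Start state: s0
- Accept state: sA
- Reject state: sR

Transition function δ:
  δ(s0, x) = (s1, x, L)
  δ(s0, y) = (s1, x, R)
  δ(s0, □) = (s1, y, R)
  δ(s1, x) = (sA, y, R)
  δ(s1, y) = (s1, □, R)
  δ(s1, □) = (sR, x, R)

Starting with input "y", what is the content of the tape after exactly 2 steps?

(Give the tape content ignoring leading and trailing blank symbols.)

Execution trace:
Initial: [s0]y
Step 1: δ(s0, y) = (s1, x, R) → x[s1]□
Step 2: δ(s1, □) = (sR, x, R) → xx[sR]□

The machine reaches the reject state sR and halts.

After 2 steps, the tape (ignoring leading/trailing blanks) is: xx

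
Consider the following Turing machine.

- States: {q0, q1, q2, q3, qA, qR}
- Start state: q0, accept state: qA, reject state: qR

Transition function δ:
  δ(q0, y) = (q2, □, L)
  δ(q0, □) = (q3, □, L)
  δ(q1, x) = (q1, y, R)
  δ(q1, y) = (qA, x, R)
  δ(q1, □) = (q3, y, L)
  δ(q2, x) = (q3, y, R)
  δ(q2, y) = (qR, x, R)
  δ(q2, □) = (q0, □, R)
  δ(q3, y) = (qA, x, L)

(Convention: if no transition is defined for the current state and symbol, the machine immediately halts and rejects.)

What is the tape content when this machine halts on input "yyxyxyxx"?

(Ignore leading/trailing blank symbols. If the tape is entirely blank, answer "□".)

Execution trace:
Initial: [q0]yyxyxyxx
Step 1: δ(q0, y) = (q2, □, L) → [q2]□□yxyxyxx
Step 2: δ(q2, □) = (q0, □, R) → □[q0]□yxyxyxx
Step 3: δ(q0, □) = (q3, □, L) → [q3]□□yxyxyxx

No transition is defined for δ(q3, □). By convention the machine halts and rejects.

Final tape (ignoring leading/trailing blanks): yxyxyxx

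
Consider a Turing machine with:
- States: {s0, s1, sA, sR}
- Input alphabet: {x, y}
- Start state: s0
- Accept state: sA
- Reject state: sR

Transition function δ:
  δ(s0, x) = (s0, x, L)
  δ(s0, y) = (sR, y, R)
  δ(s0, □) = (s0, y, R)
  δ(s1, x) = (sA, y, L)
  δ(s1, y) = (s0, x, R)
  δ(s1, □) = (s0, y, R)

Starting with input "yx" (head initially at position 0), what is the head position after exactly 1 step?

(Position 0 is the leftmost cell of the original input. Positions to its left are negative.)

Execution trace (head position shown):
Step 0: [s0]yx  (head at position 0)
Step 1: move right → y[sR]x  (head at position 1)

After 1 step, the head is at position 1.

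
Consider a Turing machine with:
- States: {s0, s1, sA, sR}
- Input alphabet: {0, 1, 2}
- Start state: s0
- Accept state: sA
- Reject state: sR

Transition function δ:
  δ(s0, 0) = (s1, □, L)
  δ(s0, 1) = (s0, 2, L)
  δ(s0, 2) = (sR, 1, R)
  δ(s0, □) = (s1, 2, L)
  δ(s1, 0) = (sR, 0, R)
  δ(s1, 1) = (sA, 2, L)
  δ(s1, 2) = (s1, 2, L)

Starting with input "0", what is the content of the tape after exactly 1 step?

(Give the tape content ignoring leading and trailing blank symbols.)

Execution trace:
Initial: [s0]0
Step 1: δ(s0, 0) = (s1, □, L) → [s1]□□

No transition is defined for δ(s1, □). By convention the machine halts and rejects.

After 1 step, the tape (ignoring leading/trailing blanks) is: □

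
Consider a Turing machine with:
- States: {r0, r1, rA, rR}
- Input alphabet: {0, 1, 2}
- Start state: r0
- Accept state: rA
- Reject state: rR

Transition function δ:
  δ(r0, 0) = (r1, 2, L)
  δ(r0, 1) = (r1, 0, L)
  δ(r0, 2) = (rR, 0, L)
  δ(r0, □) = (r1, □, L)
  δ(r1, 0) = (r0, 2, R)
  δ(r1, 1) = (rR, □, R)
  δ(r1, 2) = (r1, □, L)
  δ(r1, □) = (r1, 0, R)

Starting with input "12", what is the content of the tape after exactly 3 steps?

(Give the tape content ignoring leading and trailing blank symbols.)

Execution trace:
Initial: [r0]12
Step 1: δ(r0, 1) = (r1, 0, L) → [r1]□02
Step 2: δ(r1, □) = (r1, 0, R) → 0[r1]02
Step 3: δ(r1, 0) = (r0, 2, R) → 02[r0]2

After 3 steps, the tape (ignoring leading/trailing blanks) is: 022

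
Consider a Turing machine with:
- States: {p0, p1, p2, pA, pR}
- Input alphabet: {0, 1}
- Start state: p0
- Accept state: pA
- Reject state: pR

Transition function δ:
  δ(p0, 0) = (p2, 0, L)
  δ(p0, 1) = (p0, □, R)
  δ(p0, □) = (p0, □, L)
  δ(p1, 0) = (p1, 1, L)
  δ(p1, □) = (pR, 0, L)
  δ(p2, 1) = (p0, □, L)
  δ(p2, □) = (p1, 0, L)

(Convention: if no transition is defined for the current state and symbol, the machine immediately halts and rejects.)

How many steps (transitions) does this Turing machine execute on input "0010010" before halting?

Execution trace:
Initial: [p0]0010010
Step 1: δ(p0, 0) = (p2, 0, L) → [p2]□0010010
Step 2: δ(p2, □) = (p1, 0, L) → [p1]□00010010
Step 3: δ(p1, □) = (pR, 0, L) → [pR]□000010010

The machine reaches the reject state pR and halts.

The machine executed 3 steps before halting.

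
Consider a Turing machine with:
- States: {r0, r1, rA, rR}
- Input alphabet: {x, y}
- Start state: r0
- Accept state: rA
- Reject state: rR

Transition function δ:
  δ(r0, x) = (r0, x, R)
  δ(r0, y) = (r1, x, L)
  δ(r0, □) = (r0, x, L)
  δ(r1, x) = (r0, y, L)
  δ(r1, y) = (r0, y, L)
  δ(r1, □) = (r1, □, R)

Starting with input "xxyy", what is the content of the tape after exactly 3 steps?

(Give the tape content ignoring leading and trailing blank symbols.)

Execution trace:
Initial: [r0]xxyy
Step 1: δ(r0, x) = (r0, x, R) → x[r0]xyy
Step 2: δ(r0, x) = (r0, x, R) → xx[r0]yy
Step 3: δ(r0, y) = (r1, x, L) → x[r1]xxy

After 3 steps, the tape (ignoring leading/trailing blanks) is: xxxy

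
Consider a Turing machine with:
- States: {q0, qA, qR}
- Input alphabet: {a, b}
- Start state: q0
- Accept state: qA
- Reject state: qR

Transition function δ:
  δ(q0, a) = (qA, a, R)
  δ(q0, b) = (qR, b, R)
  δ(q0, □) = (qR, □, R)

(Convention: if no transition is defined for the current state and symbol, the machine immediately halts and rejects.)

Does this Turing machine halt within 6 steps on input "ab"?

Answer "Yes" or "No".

Execution trace:
Initial: [q0]ab
Step 1: δ(q0, a) = (qA, a, R) → a[qA]b

The machine reaches the accept state qA and halts.
The machine halted after 1 step (within the 6-step bound).

Answer: Yes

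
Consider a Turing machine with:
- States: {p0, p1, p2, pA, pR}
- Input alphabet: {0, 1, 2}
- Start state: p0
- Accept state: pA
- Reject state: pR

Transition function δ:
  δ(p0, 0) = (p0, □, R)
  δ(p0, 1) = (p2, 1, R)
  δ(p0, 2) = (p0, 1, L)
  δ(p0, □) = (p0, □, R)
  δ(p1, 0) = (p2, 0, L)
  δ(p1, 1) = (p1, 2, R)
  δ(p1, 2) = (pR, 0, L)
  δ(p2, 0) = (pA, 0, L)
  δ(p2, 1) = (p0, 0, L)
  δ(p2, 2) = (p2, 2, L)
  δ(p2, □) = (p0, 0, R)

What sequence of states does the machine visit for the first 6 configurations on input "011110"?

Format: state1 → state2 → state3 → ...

Execution trace:
Initial: [p0]011110
Step 1: δ(p0, 0) = (p0, □, R) → □[p0]11110
Step 2: δ(p0, 1) = (p2, 1, R) → □1[p2]1110
Step 3: δ(p2, 1) = (p0, 0, L) → □[p0]10110
Step 4: δ(p0, 1) = (p2, 1, R) → □1[p2]0110
Step 5: δ(p2, 0) = (pA, 0, L) → □[pA]10110

The machine reaches the accept state pA and halts.

State sequence: p0 → p0 → p2 → p0 → p2 → pA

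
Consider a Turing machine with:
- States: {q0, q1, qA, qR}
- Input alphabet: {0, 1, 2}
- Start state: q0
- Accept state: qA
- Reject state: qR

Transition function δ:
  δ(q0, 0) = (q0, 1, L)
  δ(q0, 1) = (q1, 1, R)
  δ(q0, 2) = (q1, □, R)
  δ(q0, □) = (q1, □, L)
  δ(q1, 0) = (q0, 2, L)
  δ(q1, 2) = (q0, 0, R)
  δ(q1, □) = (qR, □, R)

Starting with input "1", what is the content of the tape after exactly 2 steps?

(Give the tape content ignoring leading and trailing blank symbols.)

Execution trace:
Initial: [q0]1
Step 1: δ(q0, 1) = (q1, 1, R) → 1[q1]□
Step 2: δ(q1, □) = (qR, □, R) → 1□[qR]□

The machine reaches the reject state qR and halts.

After 2 steps, the tape (ignoring leading/trailing blanks) is: 1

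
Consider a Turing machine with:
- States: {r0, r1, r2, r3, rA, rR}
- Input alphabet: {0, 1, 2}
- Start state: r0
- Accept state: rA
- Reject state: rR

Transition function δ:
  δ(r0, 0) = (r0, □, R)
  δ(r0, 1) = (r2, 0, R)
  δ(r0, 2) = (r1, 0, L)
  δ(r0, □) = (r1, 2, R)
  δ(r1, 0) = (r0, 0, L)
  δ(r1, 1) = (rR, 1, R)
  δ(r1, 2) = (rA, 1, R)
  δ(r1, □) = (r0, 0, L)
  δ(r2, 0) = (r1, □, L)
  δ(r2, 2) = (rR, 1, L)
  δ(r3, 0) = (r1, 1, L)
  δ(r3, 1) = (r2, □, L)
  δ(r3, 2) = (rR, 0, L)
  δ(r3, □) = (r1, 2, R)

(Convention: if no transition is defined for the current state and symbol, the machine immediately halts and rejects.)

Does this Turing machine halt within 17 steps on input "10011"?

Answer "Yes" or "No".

Execution trace:
Initial: [r0]10011
Step 1: δ(r0, 1) = (r2, 0, R) → 0[r2]0011
Step 2: δ(r2, 0) = (r1, □, L) → [r1]0□011
Step 3: δ(r1, 0) = (r0, 0, L) → [r0]□0□011
Step 4: δ(r0, □) = (r1, 2, R) → 2[r1]0□011
Step 5: δ(r1, 0) = (r0, 0, L) → [r0]20□011
Step 6: δ(r0, 2) = (r1, 0, L) → [r1]□00□011
Step 7: δ(r1, □) = (r0, 0, L) → [r0]□000□011
Step 8: δ(r0, □) = (r1, 2, R) → 2[r1]000□011
Step 9: δ(r1, 0) = (r0, 0, L) → [r0]2000□011
Step 10: δ(r0, 2) = (r1, 0, L) → [r1]□0000□011
Step 11: δ(r1, □) = (r0, 0, L) → [r0]□00000□011
Step 12: δ(r0, □) = (r1, 2, R) → 2[r1]00000□011
Step 13: δ(r1, 0) = (r0, 0, L) → [r0]200000□011
Step 14: δ(r0, 2) = (r1, 0, L) → [r1]□000000□011
Step 15: δ(r1, □) = (r0, 0, L) → [r0]□0000000□011
Step 16: δ(r0, □) = (r1, 2, R) → 2[r1]0000000□011
Step 17: δ(r1, 0) = (r0, 0, L) → [r0]20000000□011

The machine has not reached a halting state after 17 steps.
The machine did not halt within the 17-step bound.

Answer: No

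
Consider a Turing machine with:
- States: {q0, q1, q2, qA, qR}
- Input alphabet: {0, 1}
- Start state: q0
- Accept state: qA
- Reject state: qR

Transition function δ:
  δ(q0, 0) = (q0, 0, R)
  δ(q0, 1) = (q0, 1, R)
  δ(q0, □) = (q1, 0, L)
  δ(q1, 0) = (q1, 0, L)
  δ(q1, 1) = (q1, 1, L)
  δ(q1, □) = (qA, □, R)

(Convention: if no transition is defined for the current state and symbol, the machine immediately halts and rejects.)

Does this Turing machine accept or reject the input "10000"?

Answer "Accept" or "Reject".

Execution trace:
Initial: [q0]10000
Step 1: δ(q0, 1) = (q0, 1, R) → 1[q0]0000
Step 2: δ(q0, 0) = (q0, 0, R) → 10[q0]000
Step 3: δ(q0, 0) = (q0, 0, R) → 100[q0]00
Step 4: δ(q0, 0) = (q0, 0, R) → 1000[q0]0
Step 5: δ(q0, 0) = (q0, 0, R) → 10000[q0]□
Step 6: δ(q0, □) = (q1, 0, L) → 1000[q1]00
Step 7: δ(q1, 0) = (q1, 0, L) → 100[q1]000
Step 8: δ(q1, 0) = (q1, 0, L) → 10[q1]0000
Step 9: δ(q1, 0) = (q1, 0, L) → 1[q1]00000
Step 10: δ(q1, 0) = (q1, 0, L) → [q1]100000
Step 11: δ(q1, 1) = (q1, 1, L) → [q1]□100000
Step 12: δ(q1, □) = (qA, □, R) → □[qA]100000

The machine reaches the accept state qA and halts.

Answer: Accept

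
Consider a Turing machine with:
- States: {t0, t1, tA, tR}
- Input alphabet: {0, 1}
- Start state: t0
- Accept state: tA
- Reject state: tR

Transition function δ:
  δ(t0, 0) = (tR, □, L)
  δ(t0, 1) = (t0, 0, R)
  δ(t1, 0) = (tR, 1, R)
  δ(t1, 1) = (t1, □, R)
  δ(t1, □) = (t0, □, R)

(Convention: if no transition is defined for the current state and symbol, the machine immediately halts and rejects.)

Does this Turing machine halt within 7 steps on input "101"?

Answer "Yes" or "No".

Execution trace:
Initial: [t0]101
Step 1: δ(t0, 1) = (t0, 0, R) → 0[t0]01
Step 2: δ(t0, 0) = (tR, □, L) → [tR]0□1

The machine reaches the reject state tR and halts.
The machine halted after 2 steps (within the 7-step bound).

Answer: Yes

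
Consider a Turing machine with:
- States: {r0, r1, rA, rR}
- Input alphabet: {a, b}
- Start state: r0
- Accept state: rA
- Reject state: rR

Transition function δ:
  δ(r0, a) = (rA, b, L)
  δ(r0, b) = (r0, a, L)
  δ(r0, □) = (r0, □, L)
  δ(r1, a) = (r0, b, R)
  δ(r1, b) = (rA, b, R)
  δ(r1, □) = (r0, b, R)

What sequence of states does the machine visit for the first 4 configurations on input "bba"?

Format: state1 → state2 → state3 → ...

Execution trace:
Initial: [r0]bba
Step 1: δ(r0, b) = (r0, a, L) → [r0]□aba
Step 2: δ(r0, □) = (r0, □, L) → [r0]□□aba
Step 3: δ(r0, □) = (r0, □, L) → [r0]□□□aba

State sequence: r0 → r0 → r0 → r0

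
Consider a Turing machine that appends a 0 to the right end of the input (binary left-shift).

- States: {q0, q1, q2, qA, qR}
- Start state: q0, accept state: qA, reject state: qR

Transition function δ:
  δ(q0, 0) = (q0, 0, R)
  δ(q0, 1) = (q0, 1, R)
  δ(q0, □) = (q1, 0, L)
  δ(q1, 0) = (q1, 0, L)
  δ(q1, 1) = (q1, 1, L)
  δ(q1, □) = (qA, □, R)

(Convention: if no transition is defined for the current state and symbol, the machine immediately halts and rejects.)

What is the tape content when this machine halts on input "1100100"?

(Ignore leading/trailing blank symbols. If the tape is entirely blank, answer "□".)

Execution trace:
Initial: [q0]1100100
Step 1: δ(q0, 1) = (q0, 1, R) → 1[q0]100100
Step 2: δ(q0, 1) = (q0, 1, R) → 11[q0]00100
Step 3: δ(q0, 0) = (q0, 0, R) → 110[q0]0100
Step 4: δ(q0, 0) = (q0, 0, R) → 1100[q0]100
Step 5: δ(q0, 1) = (q0, 1, R) → 11001[q0]00
Step 6: δ(q0, 0) = (q0, 0, R) → 110010[q0]0
Step 7: δ(q0, 0) = (q0, 0, R) → 1100100[q0]□
Step 8: δ(q0, □) = (q1, 0, L) → 110010[q1]00
Step 9: δ(q1, 0) = (q1, 0, L) → 11001[q1]000
Step 10: δ(q1, 0) = (q1, 0, L) → 1100[q1]1000
Step 11: δ(q1, 1) = (q1, 1, L) → 110[q1]01000
Step 12: δ(q1, 0) = (q1, 0, L) → 11[q1]001000
Step 13: δ(q1, 0) = (q1, 0, L) → 1[q1]1001000
Step 14: δ(q1, 1) = (q1, 1, L) → [q1]11001000
Step 15: δ(q1, 1) = (q1, 1, L) → [q1]□11001000
Step 16: δ(q1, □) = (qA, □, R) → □[qA]11001000

The machine reaches the accept state qA and halts.

Final tape (ignoring leading/trailing blanks): 11001000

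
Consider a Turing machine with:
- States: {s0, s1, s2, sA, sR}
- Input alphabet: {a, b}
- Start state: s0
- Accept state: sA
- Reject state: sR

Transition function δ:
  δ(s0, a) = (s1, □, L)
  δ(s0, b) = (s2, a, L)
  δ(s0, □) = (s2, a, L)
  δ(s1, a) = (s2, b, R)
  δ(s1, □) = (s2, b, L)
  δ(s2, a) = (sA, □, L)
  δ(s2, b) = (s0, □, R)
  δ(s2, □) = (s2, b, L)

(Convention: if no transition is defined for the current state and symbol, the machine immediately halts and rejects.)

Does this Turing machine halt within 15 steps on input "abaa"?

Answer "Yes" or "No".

Execution trace:
Initial: [s0]abaa
Step 1: δ(s0, a) = (s1, □, L) → [s1]□□baa
Step 2: δ(s1, □) = (s2, b, L) → [s2]□b□baa
Step 3: δ(s2, □) = (s2, b, L) → [s2]□bb□baa
Step 4: δ(s2, □) = (s2, b, L) → [s2]□bbb□baa
Step 5: δ(s2, □) = (s2, b, L) → [s2]□bbbb□baa
Step 6: δ(s2, □) = (s2, b, L) → [s2]□bbbbb□baa
Step 7: δ(s2, □) = (s2, b, L) → [s2]□bbbbbb□baa
Step 8: δ(s2, □) = (s2, b, L) → [s2]□bbbbbbb□baa
Step 9: δ(s2, □) = (s2, b, L) → [s2]□bbbbbbbb□baa
Step 10: δ(s2, □) = (s2, b, L) → [s2]□bbbbbbbbb□baa
Step 11: δ(s2, □) = (s2, b, L) → [s2]□bbbbbbbbbb□baa
Step 12: δ(s2, □) = (s2, b, L) → [s2]□bbbbbbbbbbb□baa
Step 13: δ(s2, □) = (s2, b, L) → [s2]□bbbbbbbbbbbb□baa
Step 14: δ(s2, □) = (s2, b, L) → [s2]□bbbbbbbbbbbbb□baa
Step 15: δ(s2, □) = (s2, b, L) → [s2]□bbbbbbbbbbbbbb□baa

The machine has not reached a halting state after 15 steps.
The machine did not halt within the 15-step bound.

Answer: No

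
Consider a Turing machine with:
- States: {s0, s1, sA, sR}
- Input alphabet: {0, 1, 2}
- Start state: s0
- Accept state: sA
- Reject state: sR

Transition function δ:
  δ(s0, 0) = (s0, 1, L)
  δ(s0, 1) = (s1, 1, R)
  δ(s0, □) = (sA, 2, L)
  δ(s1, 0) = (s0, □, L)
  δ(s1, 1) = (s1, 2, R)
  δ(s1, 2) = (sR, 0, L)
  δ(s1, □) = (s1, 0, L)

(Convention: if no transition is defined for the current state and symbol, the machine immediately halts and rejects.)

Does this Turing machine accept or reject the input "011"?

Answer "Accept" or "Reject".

Execution trace:
Initial: [s0]011
Step 1: δ(s0, 0) = (s0, 1, L) → [s0]□111
Step 2: δ(s0, □) = (sA, 2, L) → [sA]□2111

The machine reaches the accept state sA and halts.

Answer: Accept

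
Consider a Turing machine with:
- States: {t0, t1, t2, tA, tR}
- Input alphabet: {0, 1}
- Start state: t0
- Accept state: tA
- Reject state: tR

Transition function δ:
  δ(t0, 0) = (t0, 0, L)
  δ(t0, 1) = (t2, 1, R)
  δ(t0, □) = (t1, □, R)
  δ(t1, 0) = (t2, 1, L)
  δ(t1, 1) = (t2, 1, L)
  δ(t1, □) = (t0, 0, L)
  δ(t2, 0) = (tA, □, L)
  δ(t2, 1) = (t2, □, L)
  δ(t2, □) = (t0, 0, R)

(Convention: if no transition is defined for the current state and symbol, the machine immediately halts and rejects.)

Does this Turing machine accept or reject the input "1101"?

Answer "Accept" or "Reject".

Execution trace:
Initial: [t0]1101
Step 1: δ(t0, 1) = (t2, 1, R) → 1[t2]101
Step 2: δ(t2, 1) = (t2, □, L) → [t2]1□01
Step 3: δ(t2, 1) = (t2, □, L) → [t2]□□□01
Step 4: δ(t2, □) = (t0, 0, R) → 0[t0]□□01
Step 5: δ(t0, □) = (t1, □, R) → 0□[t1]□01
Step 6: δ(t1, □) = (t0, 0, L) → 0[t0]□001
Step 7: δ(t0, □) = (t1, □, R) → 0□[t1]001
Step 8: δ(t1, 0) = (t2, 1, L) → 0[t2]□101
Step 9: δ(t2, □) = (t0, 0, R) → 00[t0]101
Step 10: δ(t0, 1) = (t2, 1, R) → 001[t2]01
Step 11: δ(t2, 0) = (tA, □, L) → 00[tA]1□1

The machine reaches the accept state tA and halts.

Answer: Accept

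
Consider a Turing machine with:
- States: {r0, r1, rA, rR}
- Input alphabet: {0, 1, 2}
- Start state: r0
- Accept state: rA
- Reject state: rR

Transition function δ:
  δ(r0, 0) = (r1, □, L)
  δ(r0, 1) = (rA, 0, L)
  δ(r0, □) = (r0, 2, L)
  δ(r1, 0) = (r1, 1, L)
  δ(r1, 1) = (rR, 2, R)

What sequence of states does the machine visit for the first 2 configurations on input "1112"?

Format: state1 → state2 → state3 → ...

Execution trace:
Initial: [r0]1112
Step 1: δ(r0, 1) = (rA, 0, L) → [rA]□0112

The machine reaches the accept state rA and halts.

State sequence: r0 → rA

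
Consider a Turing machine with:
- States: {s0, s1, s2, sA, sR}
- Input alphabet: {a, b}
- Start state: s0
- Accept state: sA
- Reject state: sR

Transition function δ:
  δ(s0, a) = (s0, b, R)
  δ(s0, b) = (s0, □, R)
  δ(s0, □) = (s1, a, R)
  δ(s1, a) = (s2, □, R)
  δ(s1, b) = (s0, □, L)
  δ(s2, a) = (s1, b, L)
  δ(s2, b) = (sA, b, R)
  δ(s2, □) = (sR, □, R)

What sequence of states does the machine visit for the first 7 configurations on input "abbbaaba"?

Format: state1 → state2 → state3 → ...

Execution trace:
Initial: [s0]abbbaaba
Step 1: δ(s0, a) = (s0, b, R) → b[s0]bbbaaba
Step 2: δ(s0, b) = (s0, □, R) → b□[s0]bbaaba
Step 3: δ(s0, b) = (s0, □, R) → b□□[s0]baaba
Step 4: δ(s0, b) = (s0, □, R) → b□□□[s0]aaba
Step 5: δ(s0, a) = (s0, b, R) → b□□□b[s0]aba
Step 6: δ(s0, a) = (s0, b, R) → b□□□bb[s0]ba

State sequence: s0 → s0 → s0 → s0 → s0 → s0 → s0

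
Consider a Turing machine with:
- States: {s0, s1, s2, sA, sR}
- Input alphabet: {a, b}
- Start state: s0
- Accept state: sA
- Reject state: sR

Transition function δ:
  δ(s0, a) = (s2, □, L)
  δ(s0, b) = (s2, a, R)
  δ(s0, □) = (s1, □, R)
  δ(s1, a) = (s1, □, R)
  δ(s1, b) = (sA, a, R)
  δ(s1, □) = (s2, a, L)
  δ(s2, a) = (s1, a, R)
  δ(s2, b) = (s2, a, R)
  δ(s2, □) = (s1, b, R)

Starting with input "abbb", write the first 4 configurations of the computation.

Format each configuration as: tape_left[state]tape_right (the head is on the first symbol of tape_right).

Transitions applied:
Step 1: δ(s0, a) = (s2, □, L)
Step 2: δ(s2, □) = (s1, b, R)
Step 3: δ(s1, □) = (s2, a, L)

The first 4 configurations are:
[s0]abbb ⊢ [s2]□□bbb ⊢ b[s1]□bbb ⊢ [s2]babbb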